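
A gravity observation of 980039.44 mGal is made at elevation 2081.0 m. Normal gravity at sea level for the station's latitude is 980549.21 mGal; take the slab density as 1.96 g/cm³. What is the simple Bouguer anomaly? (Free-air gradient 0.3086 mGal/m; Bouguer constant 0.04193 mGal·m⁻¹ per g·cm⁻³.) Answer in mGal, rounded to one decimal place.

Free-air correction = 0.3086 × 2081.0 = 642.20 mGal
Free-air anomaly = 980039.44 − 980549.21 + (642.20) = 132.43 mGal
Bouguer slab correction = 0.04193 × 1.96 × 2081.0 = 171.02 mGal
Simple Bouguer anomaly = 132.43 − (171.02) = -38.59 mGal

-38.6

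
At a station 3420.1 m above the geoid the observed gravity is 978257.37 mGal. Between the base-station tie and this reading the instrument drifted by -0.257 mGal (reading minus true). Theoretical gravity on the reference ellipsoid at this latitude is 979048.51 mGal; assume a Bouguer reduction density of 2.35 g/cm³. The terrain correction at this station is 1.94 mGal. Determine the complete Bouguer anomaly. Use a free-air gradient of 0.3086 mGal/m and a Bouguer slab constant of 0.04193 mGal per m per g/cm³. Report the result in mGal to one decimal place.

Drift-corrected reading = 978257.37 − (-0.257) = 978257.627 mGal
Free-air correction = 0.3086 × 3420.1 = 1055.44 mGal
Free-air anomaly = 978257.627 − 979048.51 + (1055.44) = 264.557 mGal
Bouguer slab correction = 0.04193 × 2.35 × 3420.1 = 337.00 mGal
Simple Bouguer anomaly = 264.557 − (337.00) = -72.443 mGal
Complete Bouguer anomaly = -72.443 + 1.94 = -70.503 mGal

-70.5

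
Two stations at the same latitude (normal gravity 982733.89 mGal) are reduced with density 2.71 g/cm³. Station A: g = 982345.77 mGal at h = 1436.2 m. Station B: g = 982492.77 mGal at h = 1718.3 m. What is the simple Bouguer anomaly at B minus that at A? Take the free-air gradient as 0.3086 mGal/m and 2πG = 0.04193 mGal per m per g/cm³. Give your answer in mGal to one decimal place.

202.0

Δg_SB(A) = 982345.77 − 982733.89 + 0.3086×1436.2 − 0.04193×2.71×1436.2 = -108.10 mGal
Δg_SB(B) = 982492.77 − 982733.89 + 0.3086×1718.3 − 0.04193×2.71×1718.3 = 93.90 mGal
Difference = 93.90 − (-108.10) = 202.00 mGal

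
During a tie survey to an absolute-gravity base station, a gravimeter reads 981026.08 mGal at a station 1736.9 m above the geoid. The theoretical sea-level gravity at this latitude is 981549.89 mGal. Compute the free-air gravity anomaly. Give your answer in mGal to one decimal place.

Free-air correction = 0.3086 × 1736.9 = 536.01 mGal
Free-air anomaly = 981026.08 − 981549.89 + (536.01) = 12.20 mGal

12.2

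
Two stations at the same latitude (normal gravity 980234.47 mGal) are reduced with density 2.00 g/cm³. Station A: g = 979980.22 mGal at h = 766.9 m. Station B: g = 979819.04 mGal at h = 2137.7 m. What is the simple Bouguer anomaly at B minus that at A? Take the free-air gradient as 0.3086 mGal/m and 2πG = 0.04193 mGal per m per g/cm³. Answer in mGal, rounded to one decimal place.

Δg_SB(A) = 979980.22 − 980234.47 + 0.3086×766.9 − 0.04193×2.00×766.9 = -81.90 mGal
Δg_SB(B) = 979819.04 − 980234.47 + 0.3086×2137.7 − 0.04193×2.00×2137.7 = 65.00 mGal
Difference = 65.00 − (-81.90) = 146.90 mGal

146.9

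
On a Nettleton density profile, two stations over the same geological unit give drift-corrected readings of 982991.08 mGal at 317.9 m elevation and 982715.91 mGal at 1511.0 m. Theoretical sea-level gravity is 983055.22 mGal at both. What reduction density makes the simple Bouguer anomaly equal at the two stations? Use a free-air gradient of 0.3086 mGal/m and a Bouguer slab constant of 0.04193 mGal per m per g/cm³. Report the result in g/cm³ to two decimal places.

1.86

Δg_obs = 982715.91 − 982991.08 = -275.17 mGal over Δh = 1511.0 − 317.9 = 1193.1 m
Equal Bouguer anomalies ⇒ Δg_obs + (0.3086 − 0.04193ρ)·Δh = 0
0.3086 − 0.04193ρ = −Δg_obs/Δh = 0.23063
ρ = (0.3086 − 0.23063) / 0.04193 = 1.86 g/cm³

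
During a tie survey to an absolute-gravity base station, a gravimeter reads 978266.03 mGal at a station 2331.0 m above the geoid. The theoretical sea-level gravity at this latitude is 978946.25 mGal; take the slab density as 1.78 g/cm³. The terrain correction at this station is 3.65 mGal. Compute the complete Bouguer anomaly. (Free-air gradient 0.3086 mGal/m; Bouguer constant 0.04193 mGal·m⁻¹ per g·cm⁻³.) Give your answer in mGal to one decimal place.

-131.2

Free-air correction = 0.3086 × 2331.0 = 719.35 mGal
Free-air anomaly = 978266.03 − 978946.25 + (719.35) = 39.13 mGal
Bouguer slab correction = 0.04193 × 1.78 × 2331.0 = 173.98 mGal
Simple Bouguer anomaly = 39.13 − (173.98) = -134.85 mGal
Complete Bouguer anomaly = -134.85 + 3.65 = -131.20 mGal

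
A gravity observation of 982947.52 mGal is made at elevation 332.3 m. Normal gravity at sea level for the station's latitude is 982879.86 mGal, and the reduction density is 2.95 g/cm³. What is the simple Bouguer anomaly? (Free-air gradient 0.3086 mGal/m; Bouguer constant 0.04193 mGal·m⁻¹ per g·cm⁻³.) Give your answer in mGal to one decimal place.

129.1

Free-air correction = 0.3086 × 332.3 = 102.55 mGal
Free-air anomaly = 982947.52 − 982879.86 + (102.55) = 170.21 mGal
Bouguer slab correction = 0.04193 × 2.95 × 332.3 = 41.10 mGal
Simple Bouguer anomaly = 170.21 − (41.10) = 129.11 mGal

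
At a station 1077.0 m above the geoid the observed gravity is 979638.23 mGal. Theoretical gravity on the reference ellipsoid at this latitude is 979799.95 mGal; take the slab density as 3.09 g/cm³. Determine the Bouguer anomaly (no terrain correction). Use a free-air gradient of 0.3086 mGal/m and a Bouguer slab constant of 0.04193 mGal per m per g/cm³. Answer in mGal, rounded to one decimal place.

Free-air correction = 0.3086 × 1077.0 = 332.36 mGal
Free-air anomaly = 979638.23 − 979799.95 + (332.36) = 170.64 mGal
Bouguer slab correction = 0.04193 × 3.09 × 1077.0 = 139.54 mGal
Simple Bouguer anomaly = 170.64 − (139.54) = 31.10 mGal

31.1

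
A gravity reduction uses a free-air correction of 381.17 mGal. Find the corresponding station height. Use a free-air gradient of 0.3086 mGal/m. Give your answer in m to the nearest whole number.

1235

h = 381.17 / 0.3086 = 1235.16 m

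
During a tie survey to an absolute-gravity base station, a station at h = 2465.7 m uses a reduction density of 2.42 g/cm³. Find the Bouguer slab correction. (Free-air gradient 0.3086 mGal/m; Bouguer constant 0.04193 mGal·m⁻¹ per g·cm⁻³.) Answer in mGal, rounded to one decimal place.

250.2

Bouguer slab correction = 0.04193 × 2.42 × 2465.7 = 250.2 mGal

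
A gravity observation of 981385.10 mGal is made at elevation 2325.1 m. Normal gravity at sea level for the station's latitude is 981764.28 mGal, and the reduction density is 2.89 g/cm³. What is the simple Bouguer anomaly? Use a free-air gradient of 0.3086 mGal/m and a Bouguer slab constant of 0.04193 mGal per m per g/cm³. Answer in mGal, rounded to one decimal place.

Free-air correction = 0.3086 × 2325.1 = 717.53 mGal
Free-air anomaly = 981385.10 − 981764.28 + (717.53) = 338.35 mGal
Bouguer slab correction = 0.04193 × 2.89 × 2325.1 = 281.75 mGal
Simple Bouguer anomaly = 338.35 − (281.75) = 56.60 mGal

56.6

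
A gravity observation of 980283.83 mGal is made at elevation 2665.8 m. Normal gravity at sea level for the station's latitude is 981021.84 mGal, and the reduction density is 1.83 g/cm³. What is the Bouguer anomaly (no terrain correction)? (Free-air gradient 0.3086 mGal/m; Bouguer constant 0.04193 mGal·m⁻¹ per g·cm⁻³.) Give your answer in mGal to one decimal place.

Free-air correction = 0.3086 × 2665.8 = 822.67 mGal
Free-air anomaly = 980283.83 − 981021.84 + (822.67) = 84.66 mGal
Bouguer slab correction = 0.04193 × 1.83 × 2665.8 = 204.55 mGal
Simple Bouguer anomaly = 84.66 − (204.55) = -119.89 mGal

-119.9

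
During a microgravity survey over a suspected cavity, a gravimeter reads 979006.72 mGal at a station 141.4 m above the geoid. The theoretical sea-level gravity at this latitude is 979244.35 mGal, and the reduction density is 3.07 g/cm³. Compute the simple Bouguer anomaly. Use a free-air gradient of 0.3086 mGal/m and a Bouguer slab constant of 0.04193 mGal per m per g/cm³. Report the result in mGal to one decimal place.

Free-air correction = 0.3086 × 141.4 = 43.64 mGal
Free-air anomaly = 979006.72 − 979244.35 + (43.64) = -193.99 mGal
Bouguer slab correction = 0.04193 × 3.07 × 141.4 = 18.20 mGal
Simple Bouguer anomaly = -193.99 − (18.20) = -212.19 mGal

-212.2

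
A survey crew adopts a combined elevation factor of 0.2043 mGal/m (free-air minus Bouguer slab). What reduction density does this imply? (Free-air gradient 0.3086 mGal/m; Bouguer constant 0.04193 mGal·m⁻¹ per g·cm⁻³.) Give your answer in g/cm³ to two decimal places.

2.49

0.2043 = 0.3086 − 0.04193 × ρ
ρ = (0.3086 − 0.2043) / 0.04193 = 2.49 g/cm³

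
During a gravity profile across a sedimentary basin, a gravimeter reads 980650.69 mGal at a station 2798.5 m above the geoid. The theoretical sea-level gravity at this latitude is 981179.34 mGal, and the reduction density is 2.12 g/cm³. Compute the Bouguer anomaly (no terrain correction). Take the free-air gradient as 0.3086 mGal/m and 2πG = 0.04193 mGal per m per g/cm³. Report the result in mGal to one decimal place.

Free-air correction = 0.3086 × 2798.5 = 863.62 mGal
Free-air anomaly = 980650.69 − 981179.34 + (863.62) = 334.97 mGal
Bouguer slab correction = 0.04193 × 2.12 × 2798.5 = 248.76 mGal
Simple Bouguer anomaly = 334.97 − (248.76) = 86.21 mGal

86.2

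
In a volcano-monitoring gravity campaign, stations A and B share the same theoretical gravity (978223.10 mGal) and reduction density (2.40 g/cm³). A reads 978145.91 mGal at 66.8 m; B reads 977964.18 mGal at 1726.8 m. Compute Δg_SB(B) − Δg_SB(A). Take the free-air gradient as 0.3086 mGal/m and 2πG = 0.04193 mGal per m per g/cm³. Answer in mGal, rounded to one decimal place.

163.5

Δg_SB(A) = 978145.91 − 978223.10 + 0.3086×66.8 − 0.04193×2.40×66.8 = -63.30 mGal
Δg_SB(B) = 977964.18 − 978223.10 + 0.3086×1726.8 − 0.04193×2.40×1726.8 = 100.20 mGal
Difference = 100.20 − (-63.30) = 163.50 mGal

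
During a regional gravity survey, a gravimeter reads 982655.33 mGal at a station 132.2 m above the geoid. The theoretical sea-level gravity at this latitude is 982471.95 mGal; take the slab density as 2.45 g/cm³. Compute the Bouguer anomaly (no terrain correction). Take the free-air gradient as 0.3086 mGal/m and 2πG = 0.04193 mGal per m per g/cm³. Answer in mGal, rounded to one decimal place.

Free-air correction = 0.3086 × 132.2 = 40.80 mGal
Free-air anomaly = 982655.33 − 982471.95 + (40.80) = 224.18 mGal
Bouguer slab correction = 0.04193 × 2.45 × 132.2 = 13.58 mGal
Simple Bouguer anomaly = 224.18 − (13.58) = 210.60 mGal

210.6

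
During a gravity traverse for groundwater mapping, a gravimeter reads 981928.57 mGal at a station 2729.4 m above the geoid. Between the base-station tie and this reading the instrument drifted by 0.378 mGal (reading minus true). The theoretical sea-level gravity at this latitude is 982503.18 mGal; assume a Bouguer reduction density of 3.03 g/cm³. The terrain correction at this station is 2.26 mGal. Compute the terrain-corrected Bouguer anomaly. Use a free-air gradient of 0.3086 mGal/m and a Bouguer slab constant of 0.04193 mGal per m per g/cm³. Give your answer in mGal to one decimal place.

Drift-corrected reading = 981928.57 − (0.378) = 981928.192 mGal
Free-air correction = 0.3086 × 2729.4 = 842.29 mGal
Free-air anomaly = 981928.192 − 982503.18 + (842.29) = 267.302 mGal
Bouguer slab correction = 0.04193 × 3.03 × 2729.4 = 346.76 mGal
Simple Bouguer anomaly = 267.302 − (346.76) = -79.458 mGal
Complete Bouguer anomaly = -79.458 + 2.26 = -77.198 mGal

-77.2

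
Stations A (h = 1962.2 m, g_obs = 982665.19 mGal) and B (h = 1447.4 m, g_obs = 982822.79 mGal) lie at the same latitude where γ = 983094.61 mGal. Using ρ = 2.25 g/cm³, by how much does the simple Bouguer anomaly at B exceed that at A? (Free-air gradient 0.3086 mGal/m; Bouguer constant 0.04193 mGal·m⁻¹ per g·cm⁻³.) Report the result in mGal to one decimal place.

47.3

Δg_SB(A) = 982665.19 − 983094.61 + 0.3086×1962.2 − 0.04193×2.25×1962.2 = -9.00 mGal
Δg_SB(B) = 982822.79 − 983094.61 + 0.3086×1447.4 − 0.04193×2.25×1447.4 = 38.30 mGal
Difference = 38.30 − (-9.00) = 47.30 mGal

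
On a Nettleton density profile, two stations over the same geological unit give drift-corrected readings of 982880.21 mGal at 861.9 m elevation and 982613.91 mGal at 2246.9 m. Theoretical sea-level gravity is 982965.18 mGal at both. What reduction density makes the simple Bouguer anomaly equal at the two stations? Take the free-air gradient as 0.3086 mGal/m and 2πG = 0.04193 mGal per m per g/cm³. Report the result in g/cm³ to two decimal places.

Δg_obs = 982613.91 − 982880.21 = -266.30 mGal over Δh = 2246.9 − 861.9 = 1385.0 m
Equal Bouguer anomalies ⇒ Δg_obs + (0.3086 − 0.04193ρ)·Δh = 0
0.3086 − 0.04193ρ = −Δg_obs/Δh = 0.19227
ρ = (0.3086 − 0.19227) / 0.04193 = 2.77 g/cm³

2.77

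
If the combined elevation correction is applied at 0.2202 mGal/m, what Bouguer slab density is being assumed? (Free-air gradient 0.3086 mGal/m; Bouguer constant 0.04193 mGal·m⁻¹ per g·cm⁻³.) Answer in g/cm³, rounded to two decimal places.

0.2202 = 0.3086 − 0.04193 × ρ
ρ = (0.3086 − 0.2202) / 0.04193 = 2.11 g/cm³

2.11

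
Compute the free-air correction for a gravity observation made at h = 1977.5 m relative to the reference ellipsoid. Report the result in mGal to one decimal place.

610.3

Free-air correction = 0.3086 × 1977.5 = 610.3 mGal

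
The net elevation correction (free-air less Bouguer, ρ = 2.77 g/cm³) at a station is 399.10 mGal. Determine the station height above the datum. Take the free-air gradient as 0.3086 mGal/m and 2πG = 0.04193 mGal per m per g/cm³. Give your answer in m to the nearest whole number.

Combined gradient = 0.3086 − 0.04193 × 2.77 = 0.1924539 mGal/m
h = 399.10 / 0.1924539 = 2073.74 m

2074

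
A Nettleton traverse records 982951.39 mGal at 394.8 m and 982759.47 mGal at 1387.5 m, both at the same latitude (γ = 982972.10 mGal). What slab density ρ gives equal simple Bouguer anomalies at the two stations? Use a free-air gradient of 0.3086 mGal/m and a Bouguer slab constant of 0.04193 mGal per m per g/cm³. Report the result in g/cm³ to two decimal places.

Δg_obs = 982759.47 − 982951.39 = -191.92 mGal over Δh = 1387.5 − 394.8 = 992.7 m
Equal Bouguer anomalies ⇒ Δg_obs + (0.3086 − 0.04193ρ)·Δh = 0
0.3086 − 0.04193ρ = −Δg_obs/Δh = 0.19333
ρ = (0.3086 − 0.19333) / 0.04193 = 2.75 g/cm³

2.75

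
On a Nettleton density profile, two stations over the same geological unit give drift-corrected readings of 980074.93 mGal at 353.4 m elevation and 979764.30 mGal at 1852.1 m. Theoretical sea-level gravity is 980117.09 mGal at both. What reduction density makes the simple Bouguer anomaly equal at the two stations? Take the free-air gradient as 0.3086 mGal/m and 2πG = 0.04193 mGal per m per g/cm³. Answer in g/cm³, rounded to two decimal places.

2.42

Δg_obs = 979764.30 − 980074.93 = -310.63 mGal over Δh = 1852.1 − 353.4 = 1498.7 m
Equal Bouguer anomalies ⇒ Δg_obs + (0.3086 − 0.04193ρ)·Δh = 0
0.3086 − 0.04193ρ = −Δg_obs/Δh = 0.20727
ρ = (0.3086 − 0.20727) / 0.04193 = 2.42 g/cm³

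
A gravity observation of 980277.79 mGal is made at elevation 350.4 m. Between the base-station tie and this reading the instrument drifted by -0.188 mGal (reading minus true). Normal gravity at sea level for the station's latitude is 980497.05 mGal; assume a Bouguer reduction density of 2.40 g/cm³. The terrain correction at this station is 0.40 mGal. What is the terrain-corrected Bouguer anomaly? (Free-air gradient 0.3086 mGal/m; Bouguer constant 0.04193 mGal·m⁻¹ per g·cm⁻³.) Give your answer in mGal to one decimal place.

Drift-corrected reading = 980277.79 − (-0.188) = 980277.978 mGal
Free-air correction = 0.3086 × 350.4 = 108.13 mGal
Free-air anomaly = 980277.978 − 980497.05 + (108.13) = -110.942 mGal
Bouguer slab correction = 0.04193 × 2.40 × 350.4 = 35.26 mGal
Simple Bouguer anomaly = -110.942 − (35.26) = -146.202 mGal
Complete Bouguer anomaly = -146.202 + 0.40 = -145.802 mGal

-145.8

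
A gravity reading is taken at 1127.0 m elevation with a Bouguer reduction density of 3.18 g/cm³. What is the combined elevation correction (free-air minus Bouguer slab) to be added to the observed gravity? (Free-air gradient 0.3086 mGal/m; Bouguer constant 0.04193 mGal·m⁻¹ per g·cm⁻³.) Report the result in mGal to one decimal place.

Combined gradient = 0.3086 − 0.04193 × 3.18 = 0.1752626 mGal/m
Combined elevation correction = 0.1752626 × 1127.0 = 197.5 mGal

197.5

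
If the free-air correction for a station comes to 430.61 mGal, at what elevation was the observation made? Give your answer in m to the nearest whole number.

h = 430.61 / 0.3086 = 1395.37 m

1395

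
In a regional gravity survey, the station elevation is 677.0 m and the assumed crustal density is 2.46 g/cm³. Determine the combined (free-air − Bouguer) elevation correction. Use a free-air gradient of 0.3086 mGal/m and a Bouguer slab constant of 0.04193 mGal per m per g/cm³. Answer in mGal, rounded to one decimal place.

Combined gradient = 0.3086 − 0.04193 × 2.46 = 0.2054522 mGal/m
Combined elevation correction = 0.2054522 × 677.0 = 139.1 mGal

139.1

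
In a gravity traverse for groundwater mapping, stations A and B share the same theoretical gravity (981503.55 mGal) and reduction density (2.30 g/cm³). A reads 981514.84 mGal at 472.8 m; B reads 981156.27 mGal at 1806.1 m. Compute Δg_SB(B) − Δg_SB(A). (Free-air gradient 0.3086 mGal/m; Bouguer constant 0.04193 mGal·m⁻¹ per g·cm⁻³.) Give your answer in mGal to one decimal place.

-75.7

Δg_SB(A) = 981514.84 − 981503.55 + 0.3086×472.8 − 0.04193×2.30×472.8 = 111.60 mGal
Δg_SB(B) = 981156.27 − 981503.55 + 0.3086×1806.1 − 0.04193×2.30×1806.1 = 35.90 mGal
Difference = 35.90 − (111.60) = -75.70 mGal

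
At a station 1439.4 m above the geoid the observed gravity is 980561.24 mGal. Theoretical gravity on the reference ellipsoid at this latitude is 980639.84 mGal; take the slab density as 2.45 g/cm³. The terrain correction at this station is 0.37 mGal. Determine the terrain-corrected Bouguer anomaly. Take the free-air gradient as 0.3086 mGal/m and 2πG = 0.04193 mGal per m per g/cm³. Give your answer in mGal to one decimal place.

218.1

Free-air correction = 0.3086 × 1439.4 = 444.20 mGal
Free-air anomaly = 980561.24 − 980639.84 + (444.20) = 365.60 mGal
Bouguer slab correction = 0.04193 × 2.45 × 1439.4 = 147.87 mGal
Simple Bouguer anomaly = 365.60 − (147.87) = 217.73 mGal
Complete Bouguer anomaly = 217.73 + 0.37 = 218.10 mGal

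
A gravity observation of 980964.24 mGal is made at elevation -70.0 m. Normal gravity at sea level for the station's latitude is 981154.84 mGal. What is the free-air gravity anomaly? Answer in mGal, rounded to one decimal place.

-212.2

Free-air correction = 0.3086 × -70.0 = -21.60 mGal
Free-air anomaly = 980964.24 − 981154.84 + (-21.60) = -212.20 mGal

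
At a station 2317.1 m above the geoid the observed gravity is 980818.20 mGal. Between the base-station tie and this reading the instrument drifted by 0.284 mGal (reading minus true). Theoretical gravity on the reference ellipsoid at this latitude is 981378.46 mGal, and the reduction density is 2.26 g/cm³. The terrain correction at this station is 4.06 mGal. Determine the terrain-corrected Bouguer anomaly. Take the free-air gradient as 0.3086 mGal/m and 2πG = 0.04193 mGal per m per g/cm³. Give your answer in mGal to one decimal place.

-61.0

Drift-corrected reading = 980818.20 − (0.284) = 980817.916 mGal
Free-air correction = 0.3086 × 2317.1 = 715.06 mGal
Free-air anomaly = 980817.916 − 981378.46 + (715.06) = 154.516 mGal
Bouguer slab correction = 0.04193 × 2.26 × 2317.1 = 219.57 mGal
Simple Bouguer anomaly = 154.516 − (219.57) = -65.054 mGal
Complete Bouguer anomaly = -65.054 + 4.06 = -60.994 mGal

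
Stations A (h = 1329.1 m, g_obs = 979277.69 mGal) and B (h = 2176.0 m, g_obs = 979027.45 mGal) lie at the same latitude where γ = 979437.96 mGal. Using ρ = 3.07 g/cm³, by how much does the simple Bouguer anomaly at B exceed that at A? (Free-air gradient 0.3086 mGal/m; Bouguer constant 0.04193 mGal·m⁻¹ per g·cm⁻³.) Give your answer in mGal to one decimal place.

-97.9

Δg_SB(A) = 979277.69 − 979437.96 + 0.3086×1329.1 − 0.04193×3.07×1329.1 = 78.80 mGal
Δg_SB(B) = 979027.45 − 979437.96 + 0.3086×2176.0 − 0.04193×3.07×2176.0 = -19.10 mGal
Difference = -19.10 − (78.80) = -97.90 mGal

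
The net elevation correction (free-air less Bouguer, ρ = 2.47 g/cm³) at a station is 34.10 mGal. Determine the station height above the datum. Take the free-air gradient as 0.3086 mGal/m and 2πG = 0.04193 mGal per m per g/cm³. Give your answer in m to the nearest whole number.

166

Combined gradient = 0.3086 − 0.04193 × 2.47 = 0.2050329 mGal/m
h = 34.10 / 0.2050329 = 166.31 m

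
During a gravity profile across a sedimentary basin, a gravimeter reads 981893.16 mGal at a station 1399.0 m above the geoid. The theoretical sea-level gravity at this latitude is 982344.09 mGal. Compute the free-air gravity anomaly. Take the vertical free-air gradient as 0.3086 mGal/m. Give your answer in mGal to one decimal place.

-19.2

Free-air correction = 0.3086 × 1399.0 = 431.73 mGal
Free-air anomaly = 981893.16 − 982344.09 + (431.73) = -19.20 mGal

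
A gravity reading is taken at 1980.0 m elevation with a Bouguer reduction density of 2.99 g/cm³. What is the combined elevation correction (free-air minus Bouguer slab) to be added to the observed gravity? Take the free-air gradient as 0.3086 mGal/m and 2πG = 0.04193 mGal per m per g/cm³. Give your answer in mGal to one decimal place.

Combined gradient = 0.3086 − 0.04193 × 2.99 = 0.1832293 mGal/m
Combined elevation correction = 0.1832293 × 1980.0 = 362.8 mGal

362.8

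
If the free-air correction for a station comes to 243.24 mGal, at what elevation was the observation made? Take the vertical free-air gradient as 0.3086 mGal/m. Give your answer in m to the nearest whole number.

h = 243.24 / 0.3086 = 788.20 m

788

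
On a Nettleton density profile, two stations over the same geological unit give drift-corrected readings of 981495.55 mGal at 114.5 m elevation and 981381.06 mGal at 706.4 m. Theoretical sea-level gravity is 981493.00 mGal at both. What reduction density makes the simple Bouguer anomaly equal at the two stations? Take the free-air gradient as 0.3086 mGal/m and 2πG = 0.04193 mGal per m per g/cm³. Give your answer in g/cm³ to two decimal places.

Δg_obs = 981381.06 − 981495.55 = -114.49 mGal over Δh = 706.4 − 114.5 = 591.9 m
Equal Bouguer anomalies ⇒ Δg_obs + (0.3086 − 0.04193ρ)·Δh = 0
0.3086 − 0.04193ρ = −Δg_obs/Δh = 0.19343
ρ = (0.3086 − 0.19343) / 0.04193 = 2.75 g/cm³

2.75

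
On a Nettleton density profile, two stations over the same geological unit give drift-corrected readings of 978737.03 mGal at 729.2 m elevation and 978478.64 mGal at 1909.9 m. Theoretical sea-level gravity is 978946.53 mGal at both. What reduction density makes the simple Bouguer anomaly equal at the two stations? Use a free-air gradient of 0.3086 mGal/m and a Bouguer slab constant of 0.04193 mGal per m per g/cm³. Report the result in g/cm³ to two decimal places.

Δg_obs = 978478.64 − 978737.03 = -258.39 mGal over Δh = 1909.9 − 729.2 = 1180.7 m
Equal Bouguer anomalies ⇒ Δg_obs + (0.3086 − 0.04193ρ)·Δh = 0
0.3086 − 0.04193ρ = −Δg_obs/Δh = 0.21884
ρ = (0.3086 − 0.21884) / 0.04193 = 2.14 g/cm³

2.14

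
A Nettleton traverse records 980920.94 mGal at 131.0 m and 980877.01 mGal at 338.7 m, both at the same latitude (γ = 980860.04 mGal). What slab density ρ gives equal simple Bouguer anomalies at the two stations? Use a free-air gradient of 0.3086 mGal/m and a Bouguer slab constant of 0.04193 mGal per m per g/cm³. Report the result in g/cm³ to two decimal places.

Δg_obs = 980877.01 − 980920.94 = -43.93 mGal over Δh = 338.7 − 131.0 = 207.7 m
Equal Bouguer anomalies ⇒ Δg_obs + (0.3086 − 0.04193ρ)·Δh = 0
0.3086 − 0.04193ρ = −Δg_obs/Δh = 0.21151
ρ = (0.3086 − 0.21151) / 0.04193 = 2.32 g/cm³

2.32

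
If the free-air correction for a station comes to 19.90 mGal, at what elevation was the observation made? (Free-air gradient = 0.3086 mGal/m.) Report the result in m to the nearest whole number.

64

h = 19.90 / 0.3086 = 64.48 m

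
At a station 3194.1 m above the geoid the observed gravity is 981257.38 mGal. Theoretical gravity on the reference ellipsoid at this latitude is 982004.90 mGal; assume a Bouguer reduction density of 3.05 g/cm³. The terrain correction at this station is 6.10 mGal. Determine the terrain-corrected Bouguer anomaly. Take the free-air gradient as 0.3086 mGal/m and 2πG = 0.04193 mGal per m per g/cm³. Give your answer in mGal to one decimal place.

Free-air correction = 0.3086 × 3194.1 = 985.70 mGal
Free-air anomaly = 981257.38 − 982004.90 + (985.70) = 238.18 mGal
Bouguer slab correction = 0.04193 × 3.05 × 3194.1 = 408.48 mGal
Simple Bouguer anomaly = 238.18 − (408.48) = -170.30 mGal
Complete Bouguer anomaly = -170.30 + 6.10 = -164.20 mGal

-164.2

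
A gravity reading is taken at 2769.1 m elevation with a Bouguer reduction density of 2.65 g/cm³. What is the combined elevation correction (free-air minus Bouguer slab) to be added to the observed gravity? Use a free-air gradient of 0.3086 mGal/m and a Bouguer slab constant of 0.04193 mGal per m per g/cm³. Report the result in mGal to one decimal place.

546.9

Combined gradient = 0.3086 − 0.04193 × 2.65 = 0.1974855 mGal/m
Combined elevation correction = 0.1974855 × 2769.1 = 546.9 mGal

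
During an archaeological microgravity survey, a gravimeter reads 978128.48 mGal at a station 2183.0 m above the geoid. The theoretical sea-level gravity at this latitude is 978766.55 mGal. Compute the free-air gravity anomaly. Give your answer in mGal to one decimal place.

35.6

Free-air correction = 0.3086 × 2183.0 = 673.67 mGal
Free-air anomaly = 978128.48 − 978766.55 + (673.67) = 35.60 mGal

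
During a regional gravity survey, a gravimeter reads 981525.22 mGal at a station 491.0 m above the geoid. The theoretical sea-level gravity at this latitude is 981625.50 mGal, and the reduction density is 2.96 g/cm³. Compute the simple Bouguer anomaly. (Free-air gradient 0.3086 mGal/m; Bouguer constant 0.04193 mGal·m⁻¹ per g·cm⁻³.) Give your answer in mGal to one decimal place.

Free-air correction = 0.3086 × 491.0 = 151.52 mGal
Free-air anomaly = 981525.22 − 981625.50 + (151.52) = 51.24 mGal
Bouguer slab correction = 0.04193 × 2.96 × 491.0 = 60.94 mGal
Simple Bouguer anomaly = 51.24 − (60.94) = -9.70 mGal

-9.7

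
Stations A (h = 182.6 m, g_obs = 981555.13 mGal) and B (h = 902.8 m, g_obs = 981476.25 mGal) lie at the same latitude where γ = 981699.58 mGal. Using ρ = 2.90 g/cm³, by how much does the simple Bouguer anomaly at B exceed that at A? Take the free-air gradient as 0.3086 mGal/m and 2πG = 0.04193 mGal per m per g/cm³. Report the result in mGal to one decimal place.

55.8

Δg_SB(A) = 981555.13 − 981699.58 + 0.3086×182.6 − 0.04193×2.90×182.6 = -110.30 mGal
Δg_SB(B) = 981476.25 − 981699.58 + 0.3086×902.8 − 0.04193×2.90×902.8 = -54.50 mGal
Difference = -54.50 − (-110.30) = 55.80 mGal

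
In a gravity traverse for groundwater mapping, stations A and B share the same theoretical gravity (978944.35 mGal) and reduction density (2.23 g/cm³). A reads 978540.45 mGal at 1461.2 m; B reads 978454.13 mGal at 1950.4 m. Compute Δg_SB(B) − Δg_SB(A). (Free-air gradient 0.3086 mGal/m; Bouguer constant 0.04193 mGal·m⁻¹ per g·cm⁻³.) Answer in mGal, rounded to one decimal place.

18.9

Δg_SB(A) = 978540.45 − 978944.35 + 0.3086×1461.2 − 0.04193×2.23×1461.2 = -89.60 mGal
Δg_SB(B) = 978454.13 − 978944.35 + 0.3086×1950.4 − 0.04193×2.23×1950.4 = -70.70 mGal
Difference = -70.70 − (-89.60) = 18.90 mGal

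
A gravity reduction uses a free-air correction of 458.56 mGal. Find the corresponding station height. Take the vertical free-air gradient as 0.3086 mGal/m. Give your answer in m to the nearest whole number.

1486

h = 458.56 / 0.3086 = 1485.94 m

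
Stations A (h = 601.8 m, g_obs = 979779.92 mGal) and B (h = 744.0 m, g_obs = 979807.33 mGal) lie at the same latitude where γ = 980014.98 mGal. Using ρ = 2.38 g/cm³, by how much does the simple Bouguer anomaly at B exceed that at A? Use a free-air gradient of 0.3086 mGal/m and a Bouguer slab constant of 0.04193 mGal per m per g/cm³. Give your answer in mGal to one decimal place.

57.1

Δg_SB(A) = 979779.92 − 980014.98 + 0.3086×601.8 − 0.04193×2.38×601.8 = -109.40 mGal
Δg_SB(B) = 979807.33 − 980014.98 + 0.3086×744.0 − 0.04193×2.38×744.0 = -52.30 mGal
Difference = -52.30 − (-109.40) = 57.10 mGal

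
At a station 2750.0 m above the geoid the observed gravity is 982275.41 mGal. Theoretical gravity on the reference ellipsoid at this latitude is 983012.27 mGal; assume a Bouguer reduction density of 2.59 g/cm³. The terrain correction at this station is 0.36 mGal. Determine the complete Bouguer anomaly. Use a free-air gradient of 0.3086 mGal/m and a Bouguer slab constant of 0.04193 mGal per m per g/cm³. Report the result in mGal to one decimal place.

-186.5

Free-air correction = 0.3086 × 2750.0 = 848.65 mGal
Free-air anomaly = 982275.41 − 983012.27 + (848.65) = 111.79 mGal
Bouguer slab correction = 0.04193 × 2.59 × 2750.0 = 298.65 mGal
Simple Bouguer anomaly = 111.79 − (298.65) = -186.86 mGal
Complete Bouguer anomaly = -186.86 + 0.36 = -186.50 mGal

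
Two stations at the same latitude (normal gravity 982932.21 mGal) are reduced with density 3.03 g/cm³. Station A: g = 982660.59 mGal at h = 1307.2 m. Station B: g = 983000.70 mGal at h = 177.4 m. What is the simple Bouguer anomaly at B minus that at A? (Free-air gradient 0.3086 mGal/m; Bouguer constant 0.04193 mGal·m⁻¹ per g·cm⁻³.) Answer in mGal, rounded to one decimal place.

135.0

Δg_SB(A) = 982660.59 − 982932.21 + 0.3086×1307.2 − 0.04193×3.03×1307.2 = -34.30 mGal
Δg_SB(B) = 983000.70 − 982932.21 + 0.3086×177.4 − 0.04193×3.03×177.4 = 100.70 mGal
Difference = 100.70 − (-34.30) = 135.00 mGal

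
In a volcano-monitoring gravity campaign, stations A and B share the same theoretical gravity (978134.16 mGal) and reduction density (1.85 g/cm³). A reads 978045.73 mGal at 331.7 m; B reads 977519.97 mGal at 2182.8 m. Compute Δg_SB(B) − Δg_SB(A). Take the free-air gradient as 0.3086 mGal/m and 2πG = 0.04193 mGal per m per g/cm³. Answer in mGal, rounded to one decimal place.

Δg_SB(A) = 978045.73 − 978134.16 + 0.3086×331.7 − 0.04193×1.85×331.7 = -11.80 mGal
Δg_SB(B) = 977519.97 − 978134.16 + 0.3086×2182.8 − 0.04193×1.85×2182.8 = -109.90 mGal
Difference = -109.90 − (-11.80) = -98.10 mGal

-98.1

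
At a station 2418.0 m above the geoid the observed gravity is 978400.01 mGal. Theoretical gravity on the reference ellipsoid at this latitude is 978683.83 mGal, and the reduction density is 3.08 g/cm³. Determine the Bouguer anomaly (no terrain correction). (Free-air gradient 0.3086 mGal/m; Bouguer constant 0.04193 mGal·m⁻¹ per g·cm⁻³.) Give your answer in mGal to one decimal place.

150.1

Free-air correction = 0.3086 × 2418.0 = 746.19 mGal
Free-air anomaly = 978400.01 − 978683.83 + (746.19) = 462.37 mGal
Bouguer slab correction = 0.04193 × 3.08 × 2418.0 = 312.27 mGal
Simple Bouguer anomaly = 462.37 − (312.27) = 150.10 mGal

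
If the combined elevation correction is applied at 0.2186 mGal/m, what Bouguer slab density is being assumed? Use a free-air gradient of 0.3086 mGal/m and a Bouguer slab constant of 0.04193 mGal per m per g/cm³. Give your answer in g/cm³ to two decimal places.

2.15

0.2186 = 0.3086 − 0.04193 × ρ
ρ = (0.3086 − 0.2186) / 0.04193 = 2.15 g/cm³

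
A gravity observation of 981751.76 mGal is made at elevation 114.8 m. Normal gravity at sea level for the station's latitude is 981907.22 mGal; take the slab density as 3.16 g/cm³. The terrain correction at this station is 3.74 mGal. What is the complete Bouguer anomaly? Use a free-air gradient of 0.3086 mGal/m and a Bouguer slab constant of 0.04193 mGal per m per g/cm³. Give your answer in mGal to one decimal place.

Free-air correction = 0.3086 × 114.8 = 35.43 mGal
Free-air anomaly = 981751.76 − 981907.22 + (35.43) = -120.03 mGal
Bouguer slab correction = 0.04193 × 3.16 × 114.8 = 15.21 mGal
Simple Bouguer anomaly = -120.03 − (15.21) = -135.24 mGal
Complete Bouguer anomaly = -135.24 + 3.74 = -131.50 mGal

-131.5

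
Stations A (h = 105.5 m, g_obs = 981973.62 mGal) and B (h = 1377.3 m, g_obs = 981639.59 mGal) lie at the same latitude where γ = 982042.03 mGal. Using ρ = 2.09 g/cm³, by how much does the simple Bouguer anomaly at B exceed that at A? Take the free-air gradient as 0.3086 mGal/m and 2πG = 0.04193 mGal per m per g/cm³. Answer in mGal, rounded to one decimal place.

-53.0

Δg_SB(A) = 981973.62 − 982042.03 + 0.3086×105.5 − 0.04193×2.09×105.5 = -45.10 mGal
Δg_SB(B) = 981639.59 − 982042.03 + 0.3086×1377.3 − 0.04193×2.09×1377.3 = -98.10 mGal
Difference = -98.10 − (-45.10) = -53.00 mGal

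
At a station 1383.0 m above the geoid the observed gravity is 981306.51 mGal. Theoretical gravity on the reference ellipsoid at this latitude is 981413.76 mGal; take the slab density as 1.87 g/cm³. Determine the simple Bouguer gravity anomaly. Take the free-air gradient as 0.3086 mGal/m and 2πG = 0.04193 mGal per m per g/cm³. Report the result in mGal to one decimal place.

211.1

Free-air correction = 0.3086 × 1383.0 = 426.79 mGal
Free-air anomaly = 981306.51 − 981413.76 + (426.79) = 319.54 mGal
Bouguer slab correction = 0.04193 × 1.87 × 1383.0 = 108.44 mGal
Simple Bouguer anomaly = 319.54 − (108.44) = 211.10 mGal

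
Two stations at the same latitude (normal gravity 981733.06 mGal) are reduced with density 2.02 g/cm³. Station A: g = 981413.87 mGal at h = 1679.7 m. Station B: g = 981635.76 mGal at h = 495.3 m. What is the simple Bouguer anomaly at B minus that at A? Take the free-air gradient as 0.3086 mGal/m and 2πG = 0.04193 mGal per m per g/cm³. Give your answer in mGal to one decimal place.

Δg_SB(A) = 981413.87 − 981733.06 + 0.3086×1679.7 − 0.04193×2.02×1679.7 = 56.90 mGal
Δg_SB(B) = 981635.76 − 981733.06 + 0.3086×495.3 − 0.04193×2.02×495.3 = 13.60 mGal
Difference = 13.60 − (56.90) = -43.30 mGal

-43.3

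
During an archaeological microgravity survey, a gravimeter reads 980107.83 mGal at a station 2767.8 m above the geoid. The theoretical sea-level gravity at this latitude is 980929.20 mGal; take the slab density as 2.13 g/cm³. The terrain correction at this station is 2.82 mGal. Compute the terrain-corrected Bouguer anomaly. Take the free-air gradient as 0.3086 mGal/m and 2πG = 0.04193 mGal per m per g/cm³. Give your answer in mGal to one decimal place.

Free-air correction = 0.3086 × 2767.8 = 854.14 mGal
Free-air anomaly = 980107.83 − 980929.20 + (854.14) = 32.77 mGal
Bouguer slab correction = 0.04193 × 2.13 × 2767.8 = 247.19 mGal
Simple Bouguer anomaly = 32.77 − (247.19) = -214.42 mGal
Complete Bouguer anomaly = -214.42 + 2.82 = -211.60 mGal

-211.6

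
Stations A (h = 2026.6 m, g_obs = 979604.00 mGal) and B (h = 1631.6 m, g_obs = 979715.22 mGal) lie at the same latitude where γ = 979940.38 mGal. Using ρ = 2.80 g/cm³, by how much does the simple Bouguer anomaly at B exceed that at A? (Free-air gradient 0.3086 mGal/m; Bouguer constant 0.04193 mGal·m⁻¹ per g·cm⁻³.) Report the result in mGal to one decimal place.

Δg_SB(A) = 979604.00 − 979940.38 + 0.3086×2026.6 − 0.04193×2.80×2026.6 = 51.10 mGal
Δg_SB(B) = 979715.22 − 979940.38 + 0.3086×1631.6 − 0.04193×2.80×1631.6 = 86.80 mGal
Difference = 86.80 − (51.10) = 35.70 mGal

35.7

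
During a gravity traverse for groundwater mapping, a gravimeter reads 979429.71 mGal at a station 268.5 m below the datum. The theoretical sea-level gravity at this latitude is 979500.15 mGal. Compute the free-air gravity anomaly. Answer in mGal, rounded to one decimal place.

Free-air correction = 0.3086 × -268.5 = -82.86 mGal
Free-air anomaly = 979429.71 − 979500.15 + (-82.86) = -153.30 mGal

-153.3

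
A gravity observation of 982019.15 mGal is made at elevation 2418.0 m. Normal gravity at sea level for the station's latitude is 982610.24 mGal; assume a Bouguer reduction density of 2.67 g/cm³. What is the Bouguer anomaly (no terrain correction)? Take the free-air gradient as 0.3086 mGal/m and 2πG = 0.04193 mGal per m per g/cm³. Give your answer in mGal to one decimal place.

-115.6

Free-air correction = 0.3086 × 2418.0 = 746.19 mGal
Free-air anomaly = 982019.15 − 982610.24 + (746.19) = 155.10 mGal
Bouguer slab correction = 0.04193 × 2.67 × 2418.0 = 270.70 mGal
Simple Bouguer anomaly = 155.10 − (270.70) = -115.60 mGal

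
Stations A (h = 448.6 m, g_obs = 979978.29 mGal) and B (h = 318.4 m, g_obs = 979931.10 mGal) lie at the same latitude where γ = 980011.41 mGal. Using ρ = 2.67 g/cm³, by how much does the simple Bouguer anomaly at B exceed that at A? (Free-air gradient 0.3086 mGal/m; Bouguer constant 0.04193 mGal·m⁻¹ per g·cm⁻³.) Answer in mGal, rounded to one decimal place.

-72.8

Δg_SB(A) = 979978.29 − 980011.41 + 0.3086×448.6 − 0.04193×2.67×448.6 = 55.10 mGal
Δg_SB(B) = 979931.10 − 980011.41 + 0.3086×318.4 − 0.04193×2.67×318.4 = -17.70 mGal
Difference = -17.70 − (55.10) = -72.80 mGal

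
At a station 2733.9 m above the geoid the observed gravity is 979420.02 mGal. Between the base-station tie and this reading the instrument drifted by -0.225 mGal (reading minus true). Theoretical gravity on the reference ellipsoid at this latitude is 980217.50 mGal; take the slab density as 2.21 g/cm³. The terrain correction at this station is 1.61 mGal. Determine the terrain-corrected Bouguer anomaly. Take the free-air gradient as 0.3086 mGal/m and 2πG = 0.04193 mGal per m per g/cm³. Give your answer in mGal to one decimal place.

-205.3

Drift-corrected reading = 979420.02 − (-0.225) = 979420.245 mGal
Free-air correction = 0.3086 × 2733.9 = 843.68 mGal
Free-air anomaly = 979420.245 − 980217.50 + (843.68) = 46.425 mGal
Bouguer slab correction = 0.04193 × 2.21 × 2733.9 = 253.34 mGal
Simple Bouguer anomaly = 46.425 − (253.34) = -206.915 mGal
Complete Bouguer anomaly = -206.915 + 1.61 = -205.305 mGal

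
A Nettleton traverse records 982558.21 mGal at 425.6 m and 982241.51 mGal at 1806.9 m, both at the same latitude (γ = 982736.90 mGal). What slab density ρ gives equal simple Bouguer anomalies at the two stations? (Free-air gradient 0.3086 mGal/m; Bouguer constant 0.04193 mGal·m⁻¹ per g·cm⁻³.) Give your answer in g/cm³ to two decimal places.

1.89

Δg_obs = 982241.51 − 982558.21 = -316.70 mGal over Δh = 1806.9 − 425.6 = 1381.3 m
Equal Bouguer anomalies ⇒ Δg_obs + (0.3086 − 0.04193ρ)·Δh = 0
0.3086 − 0.04193ρ = −Δg_obs/Δh = 0.22928
ρ = (0.3086 − 0.22928) / 0.04193 = 1.89 g/cm³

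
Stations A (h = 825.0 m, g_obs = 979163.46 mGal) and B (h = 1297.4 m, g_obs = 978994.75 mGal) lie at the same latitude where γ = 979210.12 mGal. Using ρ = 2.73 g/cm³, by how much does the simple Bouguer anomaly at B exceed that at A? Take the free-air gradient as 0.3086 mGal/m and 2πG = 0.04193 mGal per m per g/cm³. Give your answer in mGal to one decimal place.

-77.0

Δg_SB(A) = 979163.46 − 979210.12 + 0.3086×825.0 − 0.04193×2.73×825.0 = 113.50 mGal
Δg_SB(B) = 978994.75 − 979210.12 + 0.3086×1297.4 − 0.04193×2.73×1297.4 = 36.50 mGal
Difference = 36.50 − (113.50) = -77.00 mGal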